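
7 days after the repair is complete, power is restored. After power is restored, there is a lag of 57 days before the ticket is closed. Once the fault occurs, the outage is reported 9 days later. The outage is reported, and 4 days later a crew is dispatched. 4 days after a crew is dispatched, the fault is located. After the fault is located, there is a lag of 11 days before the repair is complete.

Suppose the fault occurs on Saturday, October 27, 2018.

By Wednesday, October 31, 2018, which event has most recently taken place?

The fault occurs: Oct 27, 2018.
The outage is reported: Oct 27, 2018 + 9 days = Nov 5, 2018.
A crew is dispatched: Nov 5, 2018 + 4 days = Nov 9, 2018.
The fault is located: Nov 9, 2018 + 4 days = Nov 13, 2018.
The repair is complete: Nov 13, 2018 + 11 days = Nov 24, 2018.
Power is restored: Nov 24, 2018 + 7 days = Dec 1, 2018.
The ticket is closed: Dec 1, 2018 + 57 days = Jan 27, 2019.
Oct 31, 2018 falls between when the fault occurs (Oct 27, 2018) and when the outage is reported (Nov 5, 2018).

The fault occurs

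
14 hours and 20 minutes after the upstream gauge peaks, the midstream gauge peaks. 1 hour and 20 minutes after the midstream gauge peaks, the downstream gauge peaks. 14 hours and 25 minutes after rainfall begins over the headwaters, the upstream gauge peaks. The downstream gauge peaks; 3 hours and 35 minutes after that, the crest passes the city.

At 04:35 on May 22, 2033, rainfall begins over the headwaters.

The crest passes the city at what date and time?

Rainfall begins over the headwaters: 04:35 May 22, 2033.
The upstream gauge peaks: 04:35 May 22, 2033 + 14h25m = 19:00 May 22, 2033.
The midstream gauge peaks: 19:00 May 22, 2033 + 14h20m = 09:20 May 23, 2033.
The downstream gauge peaks: 09:20 May 23, 2033 + 1h20m = 10:40 May 23, 2033.
The crest passes the city: 10:40 May 23, 2033 + 3h35m = 14:15 May 23, 2033.

14:15 on May 23, 2033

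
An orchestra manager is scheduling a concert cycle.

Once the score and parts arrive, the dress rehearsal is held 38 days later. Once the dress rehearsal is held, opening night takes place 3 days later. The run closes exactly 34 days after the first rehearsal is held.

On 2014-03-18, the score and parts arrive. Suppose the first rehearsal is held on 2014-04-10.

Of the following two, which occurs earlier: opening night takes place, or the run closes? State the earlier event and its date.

Opening night takes place — 2014-04-28

The score and parts arrive: Mar 18, 2014.
The dress rehearsal is held: Mar 18, 2014 + 38 days = Apr 25, 2014.
Opening night takes place: Apr 25, 2014 + 3 days = Apr 28, 2014.
The first rehearsal is held: Apr 10, 2014.
The run closes: Apr 10, 2014 + 34 days = May 14, 2014.
Comparing: opening night takes place on Apr 28, 2014 vs the run closes on May 14, 2014. Earlier: opening night takes place.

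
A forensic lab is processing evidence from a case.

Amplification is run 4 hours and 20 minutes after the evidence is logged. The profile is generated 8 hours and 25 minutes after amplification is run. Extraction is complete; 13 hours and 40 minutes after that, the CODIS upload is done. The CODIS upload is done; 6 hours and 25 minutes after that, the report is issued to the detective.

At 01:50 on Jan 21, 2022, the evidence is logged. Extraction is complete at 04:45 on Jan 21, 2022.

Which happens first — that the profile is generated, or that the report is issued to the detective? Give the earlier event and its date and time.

The evidence is logged: 01:50 Jan 21, 2022.
Amplification is run: 01:50 Jan 21, 2022 + 4h20m = 06:10 Jan 21, 2022.
The profile is generated: 06:10 Jan 21, 2022 + 8h25m = 14:35 Jan 21, 2022.
Extraction is complete: 04:45 Jan 21, 2022.
The CODIS upload is done: 04:45 Jan 21, 2022 + 13h40m = 18:25 Jan 21, 2022.
The report is issued to the detective: 18:25 Jan 21, 2022 + 6h25m = 00:50 Jan 22, 2022.
Comparing: the profile is generated at 14:35 Jan 21, 2022 vs the report is issued to the detective at 00:50 Jan 22, 2022. Earlier: the profile is generated.

The profile is generated — 14:35 on Jan 21, 2022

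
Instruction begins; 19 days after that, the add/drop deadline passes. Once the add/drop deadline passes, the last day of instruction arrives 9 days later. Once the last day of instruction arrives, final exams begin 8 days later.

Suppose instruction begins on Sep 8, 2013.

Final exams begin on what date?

Instruction begins: Sep 8, 2013.
The add/drop deadline passes: Sep 8, 2013 + 19 days = Sep 27, 2013.
The last day of instruction arrives: Sep 27, 2013 + 9 days = Oct 6, 2013.
Final exams begin: Oct 6, 2013 + 8 days = Oct 14, 2013.

Oct 14, 2013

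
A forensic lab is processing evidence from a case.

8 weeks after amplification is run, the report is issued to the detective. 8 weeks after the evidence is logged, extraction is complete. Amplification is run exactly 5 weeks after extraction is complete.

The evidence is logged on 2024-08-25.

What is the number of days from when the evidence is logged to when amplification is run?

91 days

Causal path: the evidence is logged → extraction is complete → amplification is run.
Total delay along the path: 8 + 5 weeks = 13 weeks = 91 days.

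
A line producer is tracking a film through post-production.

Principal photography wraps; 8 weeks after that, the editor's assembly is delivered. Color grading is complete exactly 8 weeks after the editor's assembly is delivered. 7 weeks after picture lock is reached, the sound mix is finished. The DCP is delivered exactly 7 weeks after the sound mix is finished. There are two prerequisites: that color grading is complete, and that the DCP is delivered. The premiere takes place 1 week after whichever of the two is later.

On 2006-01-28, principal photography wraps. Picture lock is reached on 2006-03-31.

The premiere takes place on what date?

2006-07-14

Principal photography wraps: Jan 28, 2006.
The editor's assembly is delivered: Jan 28, 2006 + 8 weeks = Mar 25, 2006.
Color grading is complete: Mar 25, 2006 + 8 weeks = May 20, 2006.
Picture lock is reached: Mar 31, 2006.
The sound mix is finished: Mar 31, 2006 + 7 weeks = May 19, 2006.
The DCP is delivered: May 19, 2006 + 7 weeks = Jul 7, 2006.
Both prerequisites met — color grading is complete (May 20, 2006), the DCP is delivered (Jul 7, 2006); the later is Jul 7, 2006.
The premiere takes place: Jul 7, 2006 + 1 week = Jul 14, 2006.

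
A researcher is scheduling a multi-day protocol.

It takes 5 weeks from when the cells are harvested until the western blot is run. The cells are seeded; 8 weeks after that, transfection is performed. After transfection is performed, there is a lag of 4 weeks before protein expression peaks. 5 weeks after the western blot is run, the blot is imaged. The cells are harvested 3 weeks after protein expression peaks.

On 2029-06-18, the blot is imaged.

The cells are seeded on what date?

The blot is imaged: Jun 18, 2029.
The western blot is run: Jun 18, 2029 − 5 weeks = May 14, 2029.
The cells are harvested: May 14, 2029 − 5 weeks = Apr 9, 2029.
Protein expression peaks: Apr 9, 2029 − 3 weeks = Mar 19, 2029.
Transfection is performed: Mar 19, 2029 − 4 weeks = Feb 19, 2029.
The cells are seeded: Feb 19, 2029 − 8 weeks = Dec 25, 2028.

2028-12-25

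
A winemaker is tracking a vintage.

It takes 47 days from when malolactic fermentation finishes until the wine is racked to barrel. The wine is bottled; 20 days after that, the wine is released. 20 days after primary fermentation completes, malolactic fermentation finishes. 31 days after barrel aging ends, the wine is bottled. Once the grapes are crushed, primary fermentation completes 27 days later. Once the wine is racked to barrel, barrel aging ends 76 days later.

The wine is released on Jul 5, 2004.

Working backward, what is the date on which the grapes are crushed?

Nov 27, 2003

The wine is released: Jul 5, 2004.
The wine is bottled: Jul 5, 2004 − 20 days = Jun 15, 2004.
Barrel aging ends: Jun 15, 2004 − 31 days = May 15, 2004.
The wine is racked to barrel: May 15, 2004 − 76 days = Feb 29, 2004.
Malolactic fermentation finishes: Feb 29, 2004 − 47 days = Jan 13, 2004.
Primary fermentation completes: Jan 13, 2004 − 20 days = Dec 24, 2003.
The grapes are crushed: Dec 24, 2003 − 27 days = Nov 27, 2003.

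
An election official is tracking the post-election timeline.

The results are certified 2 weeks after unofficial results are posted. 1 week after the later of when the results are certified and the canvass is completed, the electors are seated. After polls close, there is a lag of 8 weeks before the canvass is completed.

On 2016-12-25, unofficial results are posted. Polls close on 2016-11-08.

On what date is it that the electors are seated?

2017-01-15

Unofficial results are posted: Dec 25, 2016.
The results are certified: Dec 25, 2016 + 2 weeks = Jan 8, 2017.
Polls close: Nov 8, 2016.
The canvass is completed: Nov 8, 2016 + 8 weeks = Jan 3, 2017.
Both prerequisites met — the results are certified (Jan 8, 2017), the canvass is completed (Jan 3, 2017); the later is Jan 8, 2017.
The electors are seated: Jan 8, 2017 + 1 week = Jan 15, 2017.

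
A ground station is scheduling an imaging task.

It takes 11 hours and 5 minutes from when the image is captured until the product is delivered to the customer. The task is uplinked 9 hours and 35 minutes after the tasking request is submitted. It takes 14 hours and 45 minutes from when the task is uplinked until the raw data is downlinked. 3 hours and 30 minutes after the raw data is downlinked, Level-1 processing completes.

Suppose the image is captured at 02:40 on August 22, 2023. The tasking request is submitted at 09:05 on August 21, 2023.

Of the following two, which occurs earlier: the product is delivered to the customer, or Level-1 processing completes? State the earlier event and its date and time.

Level-1 processing completes — 12:55 on August 22, 2023

The image is captured: 02:40 Aug 22, 2023.
The product is delivered to the customer: 02:40 Aug 22, 2023 + 11h05m = 13:45 Aug 22, 2023.
The tasking request is submitted: 09:05 Aug 21, 2023.
The task is uplinked: 09:05 Aug 21, 2023 + 9h35m = 18:40 Aug 21, 2023.
The raw data is downlinked: 18:40 Aug 21, 2023 + 14h45m = 09:25 Aug 22, 2023.
Level-1 processing completes: 09:25 Aug 22, 2023 + 3h30m = 12:55 Aug 22, 2023.
Comparing: the product is delivered to the customer at 13:45 Aug 22, 2023 vs Level-1 processing completes at 12:55 Aug 22, 2023. Earlier: Level-1 processing completes.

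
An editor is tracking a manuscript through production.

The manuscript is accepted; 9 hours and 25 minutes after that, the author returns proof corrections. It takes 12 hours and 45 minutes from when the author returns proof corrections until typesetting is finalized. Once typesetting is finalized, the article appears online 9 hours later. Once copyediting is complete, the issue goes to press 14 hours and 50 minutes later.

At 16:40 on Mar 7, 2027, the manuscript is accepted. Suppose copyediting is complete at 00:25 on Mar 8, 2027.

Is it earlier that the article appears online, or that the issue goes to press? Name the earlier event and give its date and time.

The issue goes to press — 15:15 on Mar 8, 2027

The manuscript is accepted: 16:40 Mar 7, 2027.
The author returns proof corrections: 16:40 Mar 7, 2027 + 9h25m = 02:05 Mar 8, 2027.
Typesetting is finalized: 02:05 Mar 8, 2027 + 12h45m = 14:50 Mar 8, 2027.
The article appears online: 14:50 Mar 8, 2027 + 9h = 23:50 Mar 8, 2027.
Copyediting is complete: 00:25 Mar 8, 2027.
The issue goes to press: 00:25 Mar 8, 2027 + 14h50m = 15:15 Mar 8, 2027.
Comparing: the article appears online at 23:50 Mar 8, 2027 vs the issue goes to press at 15:15 Mar 8, 2027. Earlier: the issue goes to press.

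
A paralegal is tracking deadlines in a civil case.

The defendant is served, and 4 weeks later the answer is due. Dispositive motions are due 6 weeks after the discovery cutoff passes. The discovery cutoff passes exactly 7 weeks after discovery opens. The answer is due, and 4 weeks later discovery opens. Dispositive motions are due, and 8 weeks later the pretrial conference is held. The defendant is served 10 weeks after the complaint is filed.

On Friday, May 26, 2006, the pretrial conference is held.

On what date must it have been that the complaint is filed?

The pretrial conference is held: May 26, 2006.
Dispositive motions are due: May 26, 2006 − 8 weeks = Mar 31, 2006.
The discovery cutoff passes: Mar 31, 2006 − 6 weeks = Feb 17, 2006.
Discovery opens: Feb 17, 2006 − 7 weeks = Dec 30, 2005.
The answer is due: Dec 30, 2005 − 4 weeks = Dec 2, 2005.
The defendant is served: Dec 2, 2005 − 4 weeks = Nov 4, 2005.
The complaint is filed: Nov 4, 2005 − 10 weeks = Aug 26, 2005.

Friday, August 26, 2005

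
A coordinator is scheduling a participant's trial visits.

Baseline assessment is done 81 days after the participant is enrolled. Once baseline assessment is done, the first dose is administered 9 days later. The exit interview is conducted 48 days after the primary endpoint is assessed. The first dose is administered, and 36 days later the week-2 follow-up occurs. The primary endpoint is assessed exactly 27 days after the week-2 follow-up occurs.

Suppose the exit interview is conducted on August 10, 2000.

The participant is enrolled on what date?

The exit interview is conducted: Aug 10, 2000.
The primary endpoint is assessed: Aug 10, 2000 − 48 days = Jun 23, 2000.
The week-2 follow-up occurs: Jun 23, 2000 − 27 days = May 27, 2000.
The first dose is administered: May 27, 2000 − 36 days = Apr 21, 2000.
Baseline assessment is done: Apr 21, 2000 − 9 days = Apr 12, 2000.
The participant is enrolled: Apr 12, 2000 − 81 days = Jan 22, 2000.

January 22, 2000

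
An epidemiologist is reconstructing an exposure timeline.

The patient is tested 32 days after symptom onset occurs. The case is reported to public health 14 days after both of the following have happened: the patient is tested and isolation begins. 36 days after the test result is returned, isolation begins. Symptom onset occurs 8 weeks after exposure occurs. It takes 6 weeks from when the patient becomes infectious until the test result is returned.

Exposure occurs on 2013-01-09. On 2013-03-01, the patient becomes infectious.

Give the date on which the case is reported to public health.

Exposure occurs: Jan 9, 2013.
Symptom onset occurs: Jan 9, 2013 + 8 weeks = Mar 6, 2013.
The patient is tested: Mar 6, 2013 + 32 days = Apr 7, 2013.
The patient becomes infectious: Mar 1, 2013.
The test result is returned: Mar 1, 2013 + 6 weeks = Apr 12, 2013.
Isolation begins: Apr 12, 2013 + 36 days = May 18, 2013.
Both prerequisites met — the patient is tested (Apr 7, 2013), isolation begins (May 18, 2013); the later is May 18, 2013.
The case is reported to public health: May 18, 2013 + 14 days = Jun 1, 2013.

2013-06-01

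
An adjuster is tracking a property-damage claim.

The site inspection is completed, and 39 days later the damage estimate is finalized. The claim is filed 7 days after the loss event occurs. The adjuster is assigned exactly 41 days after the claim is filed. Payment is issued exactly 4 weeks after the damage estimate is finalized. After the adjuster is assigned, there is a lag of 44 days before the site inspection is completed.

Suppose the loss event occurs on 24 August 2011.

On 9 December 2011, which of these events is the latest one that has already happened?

The loss event occurs: Aug 24, 2011.
The claim is filed: Aug 24, 2011 + 7 days = Aug 31, 2011.
The adjuster is assigned: Aug 31, 2011 + 41 days = Oct 11, 2011.
The site inspection is completed: Oct 11, 2011 + 44 days = Nov 24, 2011.
The damage estimate is finalized: Nov 24, 2011 + 39 days = Jan 2, 2012.
Payment is issued: Jan 2, 2012 + 4 weeks = Jan 30, 2012.
Dec 9, 2011 falls between when the site inspection is completed (Nov 24, 2011) and when the damage estimate is finalized (Jan 2, 2012).

The site inspection is completed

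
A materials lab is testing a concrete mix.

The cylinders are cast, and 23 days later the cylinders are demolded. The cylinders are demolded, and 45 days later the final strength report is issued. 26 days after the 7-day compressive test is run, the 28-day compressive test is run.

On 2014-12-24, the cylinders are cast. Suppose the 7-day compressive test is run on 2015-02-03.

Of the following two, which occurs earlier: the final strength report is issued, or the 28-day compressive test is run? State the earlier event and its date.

The cylinders are cast: Dec 24, 2014.
The cylinders are demolded: Dec 24, 2014 + 23 days = Jan 16, 2015.
The final strength report is issued: Jan 16, 2015 + 45 days = Mar 2, 2015.
The 7-day compressive test is run: Feb 3, 2015.
The 28-day compressive test is run: Feb 3, 2015 + 26 days = Mar 1, 2015.
Comparing: the final strength report is issued on Mar 2, 2015 vs the 28-day compressive test is run on Mar 1, 2015. Earlier: the 28-day compressive test is run.

The 28-day compressive test is run — 2015-03-01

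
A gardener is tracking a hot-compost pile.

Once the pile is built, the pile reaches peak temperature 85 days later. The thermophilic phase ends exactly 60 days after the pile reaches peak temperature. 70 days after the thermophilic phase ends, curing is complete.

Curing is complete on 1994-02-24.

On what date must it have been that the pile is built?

Curing is complete: Feb 24, 1994.
The thermophilic phase ends: Feb 24, 1994 − 70 days = Dec 16, 1993.
The pile reaches peak temperature: Dec 16, 1993 − 60 days = Oct 17, 1993.
The pile is built: Oct 17, 1993 − 85 days = Jul 24, 1993.

1993-07-24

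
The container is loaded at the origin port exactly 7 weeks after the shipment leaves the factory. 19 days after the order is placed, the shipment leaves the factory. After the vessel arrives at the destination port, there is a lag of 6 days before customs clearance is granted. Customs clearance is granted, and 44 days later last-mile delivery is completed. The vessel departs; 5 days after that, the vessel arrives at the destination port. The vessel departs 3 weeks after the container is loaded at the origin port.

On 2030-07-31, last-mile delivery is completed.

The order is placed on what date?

2030-03-09

Last-mile delivery is completed: Jul 31, 2030.
Customs clearance is granted: Jul 31, 2030 − 44 days = Jun 17, 2030.
The vessel arrives at the destination port: Jun 17, 2030 − 6 days = Jun 11, 2030.
The vessel departs: Jun 11, 2030 − 5 days = Jun 6, 2030.
The container is loaded at the origin port: Jun 6, 2030 − 3 weeks = May 16, 2030.
The shipment leaves the factory: May 16, 2030 − 7 weeks = Mar 28, 2030.
The order is placed: Mar 28, 2030 − 19 days = Mar 9, 2030.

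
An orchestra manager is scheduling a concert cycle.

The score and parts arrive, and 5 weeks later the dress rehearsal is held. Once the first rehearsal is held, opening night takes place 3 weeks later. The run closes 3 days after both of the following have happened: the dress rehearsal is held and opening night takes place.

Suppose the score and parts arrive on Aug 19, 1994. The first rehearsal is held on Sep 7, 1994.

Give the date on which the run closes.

Oct 1, 1994

The score and parts arrive: Aug 19, 1994.
The dress rehearsal is held: Aug 19, 1994 + 5 weeks = Sep 23, 1994.
The first rehearsal is held: Sep 7, 1994.
Opening night takes place: Sep 7, 1994 + 3 weeks = Sep 28, 1994.
Both prerequisites met — the dress rehearsal is held (Sep 23, 1994), opening night takes place (Sep 28, 1994); the later is Sep 28, 1994.
The run closes: Sep 28, 1994 + 3 days = Oct 1, 1994.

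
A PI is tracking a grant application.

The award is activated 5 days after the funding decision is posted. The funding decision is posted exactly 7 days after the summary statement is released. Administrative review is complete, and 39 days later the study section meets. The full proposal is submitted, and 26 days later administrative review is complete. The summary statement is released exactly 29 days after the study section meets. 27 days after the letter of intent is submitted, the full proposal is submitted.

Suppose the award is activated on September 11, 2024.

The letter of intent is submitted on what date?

May 1, 2024

The award is activated: Sep 11, 2024.
The funding decision is posted: Sep 11, 2024 − 5 days = Sep 6, 2024.
The summary statement is released: Sep 6, 2024 − 7 days = Aug 30, 2024.
The study section meets: Aug 30, 2024 − 29 days = Aug 1, 2024.
Administrative review is complete: Aug 1, 2024 − 39 days = Jun 23, 2024.
The full proposal is submitted: Jun 23, 2024 − 26 days = May 28, 2024.
The letter of intent is submitted: May 28, 2024 − 27 days = May 1, 2024.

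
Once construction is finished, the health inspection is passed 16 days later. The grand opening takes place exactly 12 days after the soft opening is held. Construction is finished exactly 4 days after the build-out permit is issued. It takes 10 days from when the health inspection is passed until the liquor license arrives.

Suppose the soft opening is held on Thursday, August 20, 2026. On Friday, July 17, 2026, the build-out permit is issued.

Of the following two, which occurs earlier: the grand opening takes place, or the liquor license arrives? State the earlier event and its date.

The liquor license arrives — Sunday, August 16, 2026

The soft opening is held: Aug 20, 2026.
The grand opening takes place: Aug 20, 2026 + 12 days = Sep 1, 2026.
The build-out permit is issued: Jul 17, 2026.
Construction is finished: Jul 17, 2026 + 4 days = Jul 21, 2026.
The health inspection is passed: Jul 21, 2026 + 16 days = Aug 6, 2026.
The liquor license arrives: Aug 6, 2026 + 10 days = Aug 16, 2026.
Comparing: the grand opening takes place on Sep 1, 2026 vs the liquor license arrives on Aug 16, 2026. Earlier: the liquor license arrives.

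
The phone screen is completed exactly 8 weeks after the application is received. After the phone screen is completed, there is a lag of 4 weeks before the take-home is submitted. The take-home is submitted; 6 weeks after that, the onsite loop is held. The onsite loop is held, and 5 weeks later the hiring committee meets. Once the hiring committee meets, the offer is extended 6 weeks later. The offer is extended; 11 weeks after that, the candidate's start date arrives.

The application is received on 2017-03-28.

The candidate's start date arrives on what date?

2018-01-02

The application is received: Mar 28, 2017.
The phone screen is completed: Mar 28, 2017 + 8 weeks = May 23, 2017.
The take-home is submitted: May 23, 2017 + 4 weeks = Jun 20, 2017.
The onsite loop is held: Jun 20, 2017 + 6 weeks = Aug 1, 2017.
The hiring committee meets: Aug 1, 2017 + 5 weeks = Sep 5, 2017.
The offer is extended: Sep 5, 2017 + 6 weeks = Oct 17, 2017.
The candidate's start date arrives: Oct 17, 2017 + 11 weeks = Jan 2, 2018.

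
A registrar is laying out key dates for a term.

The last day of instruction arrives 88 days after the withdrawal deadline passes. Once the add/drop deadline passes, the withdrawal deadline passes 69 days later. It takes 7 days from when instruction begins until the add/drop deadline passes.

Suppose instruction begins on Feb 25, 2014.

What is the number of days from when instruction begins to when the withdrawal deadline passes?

Causal path: instruction begins → the add/drop deadline passes → the withdrawal deadline passes.
Total delay along the path: 7 + 69 = 76 days.

76 days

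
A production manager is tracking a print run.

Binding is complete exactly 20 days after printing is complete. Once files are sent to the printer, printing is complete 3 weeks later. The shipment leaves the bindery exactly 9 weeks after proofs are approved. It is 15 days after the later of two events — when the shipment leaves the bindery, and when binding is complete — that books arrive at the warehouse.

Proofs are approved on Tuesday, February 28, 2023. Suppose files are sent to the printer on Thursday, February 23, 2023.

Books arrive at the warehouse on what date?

Wednesday, May 17, 2023

Proofs are approved: Feb 28, 2023.
The shipment leaves the bindery: Feb 28, 2023 + 9 weeks = May 2, 2023.
Files are sent to the printer: Feb 23, 2023.
Printing is complete: Feb 23, 2023 + 3 weeks = Mar 16, 2023.
Binding is complete: Mar 16, 2023 + 20 days = Apr 5, 2023.
Both prerequisites met — the shipment leaves the bindery (May 2, 2023), binding is complete (Apr 5, 2023); the later is May 2, 2023.
Books arrive at the warehouse: May 2, 2023 + 15 days = May 17, 2023.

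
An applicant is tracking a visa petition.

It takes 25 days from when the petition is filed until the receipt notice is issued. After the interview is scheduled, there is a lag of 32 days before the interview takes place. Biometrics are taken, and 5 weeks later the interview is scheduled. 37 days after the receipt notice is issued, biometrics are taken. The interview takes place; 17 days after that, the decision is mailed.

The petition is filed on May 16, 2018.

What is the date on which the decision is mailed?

October 9, 2018

The petition is filed: May 16, 2018.
The receipt notice is issued: May 16, 2018 + 25 days = Jun 10, 2018.
Biometrics are taken: Jun 10, 2018 + 37 days = Jul 17, 2018.
The interview is scheduled: Jul 17, 2018 + 5 weeks = Aug 21, 2018.
The interview takes place: Aug 21, 2018 + 32 days = Sep 22, 2018.
The decision is mailed: Sep 22, 2018 + 17 days = Oct 9, 2018.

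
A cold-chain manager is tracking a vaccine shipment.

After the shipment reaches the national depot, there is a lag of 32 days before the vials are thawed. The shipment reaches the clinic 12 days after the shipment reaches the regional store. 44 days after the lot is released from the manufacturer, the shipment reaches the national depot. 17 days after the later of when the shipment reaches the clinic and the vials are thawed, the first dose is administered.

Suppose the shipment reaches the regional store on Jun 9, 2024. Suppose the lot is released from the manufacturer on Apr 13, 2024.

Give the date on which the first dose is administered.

The shipment reaches the regional store: Jun 9, 2024.
The shipment reaches the clinic: Jun 9, 2024 + 12 days = Jun 21, 2024.
The lot is released from the manufacturer: Apr 13, 2024.
The shipment reaches the national depot: Apr 13, 2024 + 44 days = May 27, 2024.
The vials are thawed: May 27, 2024 + 32 days = Jun 28, 2024.
Both prerequisites met — the shipment reaches the clinic (Jun 21, 2024), the vials are thawed (Jun 28, 2024); the later is Jun 28, 2024.
The first dose is administered: Jun 28, 2024 + 17 days = Jul 15, 2024.

Jul 15, 2024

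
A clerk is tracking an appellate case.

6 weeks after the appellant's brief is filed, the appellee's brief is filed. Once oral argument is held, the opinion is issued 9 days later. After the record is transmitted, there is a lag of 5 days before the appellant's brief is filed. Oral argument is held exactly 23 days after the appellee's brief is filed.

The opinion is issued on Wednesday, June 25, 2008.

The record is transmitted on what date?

Monday, April 7, 2008

The opinion is issued: Jun 25, 2008.
Oral argument is held: Jun 25, 2008 − 9 days = Jun 16, 2008.
The appellee's brief is filed: Jun 16, 2008 − 23 days = May 24, 2008.
The appellant's brief is filed: May 24, 2008 − 6 weeks = Apr 12, 2008.
The record is transmitted: Apr 12, 2008 − 5 days = Apr 7, 2008.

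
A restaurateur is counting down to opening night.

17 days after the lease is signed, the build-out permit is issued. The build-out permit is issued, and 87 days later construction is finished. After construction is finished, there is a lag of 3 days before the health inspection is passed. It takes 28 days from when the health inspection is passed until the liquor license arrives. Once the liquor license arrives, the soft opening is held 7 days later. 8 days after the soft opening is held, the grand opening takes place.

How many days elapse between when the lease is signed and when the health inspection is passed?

107 days

Causal path: the lease is signed → the build-out permit is issued → construction is finished → the health inspection is passed.
Total delay along the path: 17 + 87 + 3 = 107 days.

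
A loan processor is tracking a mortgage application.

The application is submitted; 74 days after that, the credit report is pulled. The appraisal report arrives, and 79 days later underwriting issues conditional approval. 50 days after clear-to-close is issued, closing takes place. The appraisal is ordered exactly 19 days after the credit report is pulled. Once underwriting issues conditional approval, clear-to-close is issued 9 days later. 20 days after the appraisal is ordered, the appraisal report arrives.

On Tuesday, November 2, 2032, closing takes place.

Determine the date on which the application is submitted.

Closing takes place: Nov 2, 2032.
Clear-to-close is issued: Nov 2, 2032 − 50 days = Sep 13, 2032.
Underwriting issues conditional approval: Sep 13, 2032 − 9 days = Sep 4, 2032.
The appraisal report arrives: Sep 4, 2032 − 79 days = Jun 17, 2032.
The appraisal is ordered: Jun 17, 2032 − 20 days = May 28, 2032.
The credit report is pulled: May 28, 2032 − 19 days = May 9, 2032.
The application is submitted: May 9, 2032 − 74 days = Feb 25, 2032.

Wednesday, February 25, 2032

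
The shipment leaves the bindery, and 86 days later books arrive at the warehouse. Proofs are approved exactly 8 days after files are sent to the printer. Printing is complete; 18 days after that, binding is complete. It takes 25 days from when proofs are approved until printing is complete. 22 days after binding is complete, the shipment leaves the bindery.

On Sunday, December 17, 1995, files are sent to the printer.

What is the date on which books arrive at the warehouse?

Friday, May 24, 1996

Files are sent to the printer: Dec 17, 1995.
Proofs are approved: Dec 17, 1995 + 8 days = Dec 25, 1995.
Printing is complete: Dec 25, 1995 + 25 days = Jan 19, 1996.
Binding is complete: Jan 19, 1996 + 18 days = Feb 6, 1996.
The shipment leaves the bindery: Feb 6, 1996 + 22 days = Feb 28, 1996.
Books arrive at the warehouse: Feb 28, 1996 + 86 days = May 24, 1996.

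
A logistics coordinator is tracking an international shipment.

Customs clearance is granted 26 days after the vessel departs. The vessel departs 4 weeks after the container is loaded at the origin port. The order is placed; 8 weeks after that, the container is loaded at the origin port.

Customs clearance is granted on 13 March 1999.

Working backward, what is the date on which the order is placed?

23 November 1998

Customs clearance is granted: Mar 13, 1999.
The vessel departs: Mar 13, 1999 − 26 days = Feb 15, 1999.
The container is loaded at the origin port: Feb 15, 1999 − 4 weeks = Jan 18, 1999.
The order is placed: Jan 18, 1999 − 8 weeks = Nov 23, 1998.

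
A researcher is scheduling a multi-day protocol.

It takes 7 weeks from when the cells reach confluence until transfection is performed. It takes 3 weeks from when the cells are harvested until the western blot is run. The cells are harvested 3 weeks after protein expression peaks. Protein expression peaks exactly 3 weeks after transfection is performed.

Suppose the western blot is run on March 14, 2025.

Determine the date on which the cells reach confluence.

November 22, 2024

The western blot is run: Mar 14, 2025.
The cells are harvested: Mar 14, 2025 − 3 weeks = Feb 21, 2025.
Protein expression peaks: Feb 21, 2025 − 3 weeks = Jan 31, 2025.
Transfection is performed: Jan 31, 2025 − 3 weeks = Jan 10, 2025.
The cells reach confluence: Jan 10, 2025 − 7 weeks = Nov 22, 2024.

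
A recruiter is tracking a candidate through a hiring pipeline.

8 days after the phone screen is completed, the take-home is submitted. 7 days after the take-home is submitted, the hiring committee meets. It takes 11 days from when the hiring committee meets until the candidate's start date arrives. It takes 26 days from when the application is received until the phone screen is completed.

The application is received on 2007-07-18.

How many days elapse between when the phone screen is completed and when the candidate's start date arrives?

Causal path: the phone screen is completed → the take-home is submitted → the hiring committee meets → the candidate's start date arrives.
Total delay along the path: 8 + 7 + 11 = 26 days.

26 days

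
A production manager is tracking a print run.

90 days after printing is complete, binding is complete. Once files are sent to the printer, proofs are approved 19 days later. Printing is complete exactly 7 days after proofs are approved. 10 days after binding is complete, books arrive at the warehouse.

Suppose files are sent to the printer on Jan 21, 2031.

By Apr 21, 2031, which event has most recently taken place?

Printing is complete

Files are sent to the printer: Jan 21, 2031.
Proofs are approved: Jan 21, 2031 + 19 days = Feb 9, 2031.
Printing is complete: Feb 9, 2031 + 7 days = Feb 16, 2031.
Binding is complete: Feb 16, 2031 + 90 days = May 17, 2031.
Books arrive at the warehouse: May 17, 2031 + 10 days = May 27, 2031.
Apr 21, 2031 falls between when printing is complete (Feb 16, 2031) and when binding is complete (May 17, 2031).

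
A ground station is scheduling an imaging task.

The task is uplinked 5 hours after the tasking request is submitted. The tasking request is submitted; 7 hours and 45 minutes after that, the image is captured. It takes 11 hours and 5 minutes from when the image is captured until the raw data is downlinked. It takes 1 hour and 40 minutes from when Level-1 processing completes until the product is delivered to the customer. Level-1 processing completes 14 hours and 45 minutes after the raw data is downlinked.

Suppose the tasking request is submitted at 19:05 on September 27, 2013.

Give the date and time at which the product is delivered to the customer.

The tasking request is submitted: 19:05 Sep 27, 2013.
The image is captured: 19:05 Sep 27, 2013 + 7h45m = 02:50 Sep 28, 2013.
The raw data is downlinked: 02:50 Sep 28, 2013 + 11h05m = 13:55 Sep 28, 2013.
Level-1 processing completes: 13:55 Sep 28, 2013 + 14h45m = 04:40 Sep 29, 2013.
The product is delivered to the customer: 04:40 Sep 29, 2013 + 1h40m = 06:20 Sep 29, 2013.

06:20 on September 29, 2013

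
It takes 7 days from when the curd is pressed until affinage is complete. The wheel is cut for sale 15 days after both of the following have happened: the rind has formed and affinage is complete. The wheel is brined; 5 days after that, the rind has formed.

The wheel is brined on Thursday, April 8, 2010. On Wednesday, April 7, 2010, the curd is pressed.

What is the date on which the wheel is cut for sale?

Thursday, April 29, 2010

The wheel is brined: Apr 8, 2010.
The rind has formed: Apr 8, 2010 + 5 days = Apr 13, 2010.
The curd is pressed: Apr 7, 2010.
Affinage is complete: Apr 7, 2010 + 7 days = Apr 14, 2010.
Both prerequisites met — the rind has formed (Apr 13, 2010), affinage is complete (Apr 14, 2010); the later is Apr 14, 2010.
The wheel is cut for sale: Apr 14, 2010 + 15 days = Apr 29, 2010.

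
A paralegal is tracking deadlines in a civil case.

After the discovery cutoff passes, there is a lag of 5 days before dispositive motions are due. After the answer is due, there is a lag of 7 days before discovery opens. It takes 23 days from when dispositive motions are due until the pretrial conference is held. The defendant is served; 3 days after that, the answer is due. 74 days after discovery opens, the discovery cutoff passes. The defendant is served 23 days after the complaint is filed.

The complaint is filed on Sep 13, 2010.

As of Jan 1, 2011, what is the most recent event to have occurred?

The complaint is filed: Sep 13, 2010.
The defendant is served: Sep 13, 2010 + 23 days = Oct 6, 2010.
The answer is due: Oct 6, 2010 + 3 days = Oct 9, 2010.
Discovery opens: Oct 9, 2010 + 7 days = Oct 16, 2010.
The discovery cutoff passes: Oct 16, 2010 + 74 days = Dec 29, 2010.
Dispositive motions are due: Dec 29, 2010 + 5 days = Jan 3, 2011.
The pretrial conference is held: Jan 3, 2011 + 23 days = Jan 26, 2011.
Jan 1, 2011 falls between when the discovery cutoff passes (Dec 29, 2010) and when dispositive motions are due (Jan 3, 2011).

The discovery cutoff passes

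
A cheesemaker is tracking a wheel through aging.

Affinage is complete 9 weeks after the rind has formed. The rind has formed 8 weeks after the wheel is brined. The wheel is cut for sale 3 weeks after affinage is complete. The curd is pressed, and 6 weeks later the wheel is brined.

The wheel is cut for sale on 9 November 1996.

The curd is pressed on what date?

The wheel is cut for sale: Nov 9, 1996.
Affinage is complete: Nov 9, 1996 − 3 weeks = Oct 19, 1996.
The rind has formed: Oct 19, 1996 − 9 weeks = Aug 17, 1996.
The wheel is brined: Aug 17, 1996 − 8 weeks = Jun 22, 1996.
The curd is pressed: Jun 22, 1996 − 6 weeks = May 11, 1996.

11 May 1996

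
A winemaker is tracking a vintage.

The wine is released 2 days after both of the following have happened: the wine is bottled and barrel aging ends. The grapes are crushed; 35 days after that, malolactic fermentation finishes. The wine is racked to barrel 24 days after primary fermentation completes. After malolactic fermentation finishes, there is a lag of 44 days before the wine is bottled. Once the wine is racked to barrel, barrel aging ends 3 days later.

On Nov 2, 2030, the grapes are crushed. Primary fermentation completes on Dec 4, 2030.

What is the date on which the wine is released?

The grapes are crushed: Nov 2, 2030.
Malolactic fermentation finishes: Nov 2, 2030 + 35 days = Dec 7, 2030.
The wine is bottled: Dec 7, 2030 + 44 days = Jan 20, 2031.
Primary fermentation completes: Dec 4, 2030.
The wine is racked to barrel: Dec 4, 2030 + 24 days = Dec 28, 2030.
Barrel aging ends: Dec 28, 2030 + 3 days = Dec 31, 2030.
Both prerequisites met — the wine is bottled (Jan 20, 2031), barrel aging ends (Dec 31, 2030); the later is Jan 20, 2031.
The wine is released: Jan 20, 2031 + 2 days = Jan 22, 2031.

Jan 22, 2031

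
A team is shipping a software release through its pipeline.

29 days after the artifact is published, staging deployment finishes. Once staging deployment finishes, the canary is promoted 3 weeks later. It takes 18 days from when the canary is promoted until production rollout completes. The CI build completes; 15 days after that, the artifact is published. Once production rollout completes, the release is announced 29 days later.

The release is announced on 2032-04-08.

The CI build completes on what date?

2031-12-18

The release is announced: Apr 8, 2032.
Production rollout completes: Apr 8, 2032 − 29 days = Mar 10, 2032.
The canary is promoted: Mar 10, 2032 − 18 days = Feb 21, 2032.
Staging deployment finishes: Feb 21, 2032 − 3 weeks = Jan 31, 2032.
The artifact is published: Jan 31, 2032 − 29 days = Jan 2, 2032.
The CI build completes: Jan 2, 2032 − 15 days = Dec 18, 2031.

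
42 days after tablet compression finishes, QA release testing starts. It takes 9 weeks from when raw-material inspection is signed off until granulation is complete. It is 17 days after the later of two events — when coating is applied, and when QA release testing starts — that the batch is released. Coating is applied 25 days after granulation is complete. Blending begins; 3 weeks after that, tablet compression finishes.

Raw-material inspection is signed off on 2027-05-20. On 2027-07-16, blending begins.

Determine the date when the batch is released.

2027-10-04

Raw-material inspection is signed off: May 20, 2027.
Granulation is complete: May 20, 2027 + 9 weeks = Jul 22, 2027.
Coating is applied: Jul 22, 2027 + 25 days = Aug 16, 2027.
Blending begins: Jul 16, 2027.
Tablet compression finishes: Jul 16, 2027 + 3 weeks = Aug 6, 2027.
QA release testing starts: Aug 6, 2027 + 42 days = Sep 17, 2027.
Both prerequisites met — coating is applied (Aug 16, 2027), QA release testing starts (Sep 17, 2027); the later is Sep 17, 2027.
The batch is released: Sep 17, 2027 + 17 days = Oct 4, 2027.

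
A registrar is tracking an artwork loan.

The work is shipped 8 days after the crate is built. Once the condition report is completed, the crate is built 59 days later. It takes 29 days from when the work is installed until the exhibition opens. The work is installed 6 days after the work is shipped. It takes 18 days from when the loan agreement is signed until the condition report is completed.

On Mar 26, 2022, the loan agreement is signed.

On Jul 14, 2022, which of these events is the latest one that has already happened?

The loan agreement is signed: Mar 26, 2022.
The condition report is completed: Mar 26, 2022 + 18 days = Apr 13, 2022.
The crate is built: Apr 13, 2022 + 59 days = Jun 11, 2022.
The work is shipped: Jun 11, 2022 + 8 days = Jun 19, 2022.
The work is installed: Jun 19, 2022 + 6 days = Jun 25, 2022.
The exhibition opens: Jun 25, 2022 + 29 days = Jul 24, 2022.
Jul 14, 2022 falls between when the work is installed (Jun 25, 2022) and when the exhibition opens (Jul 24, 2022).

The work is installed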